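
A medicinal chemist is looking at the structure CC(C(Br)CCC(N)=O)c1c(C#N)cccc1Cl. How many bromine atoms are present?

1

Scan the SMILES for Br atoms (remember two-letter symbols like Cl and Br are single atoms).
Bromine count: 1.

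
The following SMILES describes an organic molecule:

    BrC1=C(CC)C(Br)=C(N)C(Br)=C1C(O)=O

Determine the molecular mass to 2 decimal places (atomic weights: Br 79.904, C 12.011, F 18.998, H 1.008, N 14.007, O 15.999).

First, the molecular formula is C9H8Br3NO2 (counting implicit H from valence).
  Br: 3 × 79.904 = 239.712
  C: 9 × 12.011 = 108.099
  H: 8 × 1.008 = 8.064
  N: 1 × 14.007 = 14.007
  O: 2 × 15.999 = 31.998
Sum: 3×79.904 + 9×12.011 + 8×1.008 + 1×14.007 + 2×15.999 = 401.880 → 401.88 g/mol.

401.88 g/mol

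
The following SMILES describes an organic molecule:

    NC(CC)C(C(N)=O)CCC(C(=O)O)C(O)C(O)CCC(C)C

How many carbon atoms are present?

16

Count every carbon token in the SMILES (each C, including those in ring-closure positions and inside branches).
Carbon count: 16.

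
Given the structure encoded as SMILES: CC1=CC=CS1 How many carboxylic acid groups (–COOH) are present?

Scan the SMILES for the carboxylic acid motif — none present.

0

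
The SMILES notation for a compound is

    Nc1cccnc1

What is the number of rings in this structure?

1

In SMILES, each pair of matching ring-closure digits denotes one ring-closing bond; the number of such bonds equals the number of independent rings.
Ring-closure bonds here: 1.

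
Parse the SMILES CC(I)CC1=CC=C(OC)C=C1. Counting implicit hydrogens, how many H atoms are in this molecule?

Walk through each heavy atom and fill implicit hydrogens from standard valence (C 4, N 3, O 2, S 2, halogen 1):
  atom 1: C, bond orders sum to 1 (valence 4) → 3 H
  atom 2: C, bond orders sum to 3 (valence 4) → 1 H
  atom 3: I (halogen, monovalent) → 0 H
  atom 4: C, bond orders sum to 2 (valence 4) → 2 H
  atom 5: C, bond orders sum to 4 (valence 4) → 0 H
  atom 6: C, bond orders sum to 3 (valence 4) → 1 H
  atom 7: C, bond orders sum to 3 (valence 4) → 1 H
  atom 8: C, bond orders sum to 4 (valence 4) → 0 H
  atom 9: O, bond orders sum to 2 (valence 2) → 0 H
  atom 10: C, bond orders sum to 1 (valence 4) → 3 H
  atom 11: C, bond orders sum to 3 (valence 4) → 1 H
  atom 12: C, bond orders sum to 3 (valence 4) → 1 H
Total hydrogens: 13.

13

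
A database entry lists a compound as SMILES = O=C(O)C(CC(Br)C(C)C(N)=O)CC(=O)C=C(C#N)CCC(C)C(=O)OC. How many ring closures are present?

In SMILES, each pair of matching ring-closure digits denotes one ring-closing bond; the number of such bonds equals the number of independent rings.
Ring-closure bonds here: 0.

0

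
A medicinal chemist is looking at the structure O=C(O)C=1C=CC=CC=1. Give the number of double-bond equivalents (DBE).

5

Molecular formula: C7H6O2.
DoU = (2C + 2 + N − H − X) / 2, where X is the halogen count and O/S are ignored.
    = (2·7 + 2 + 0 − 6 − 0) / 2 = 10 / 2 = 5.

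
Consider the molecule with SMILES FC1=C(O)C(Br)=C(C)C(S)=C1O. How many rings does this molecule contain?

1

In SMILES, each pair of matching ring-closure digits denotes one ring-closing bond; the number of such bonds equals the number of independent rings.
Ring-closure bonds here: 1.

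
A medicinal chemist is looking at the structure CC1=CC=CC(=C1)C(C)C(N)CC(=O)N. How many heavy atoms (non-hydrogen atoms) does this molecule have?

15

Every atom symbol written in the SMILES (organic subset) is one heavy atom; implicit H are not written.
Heavy atoms by element → C:12, N:2, O:1.
Total: 15.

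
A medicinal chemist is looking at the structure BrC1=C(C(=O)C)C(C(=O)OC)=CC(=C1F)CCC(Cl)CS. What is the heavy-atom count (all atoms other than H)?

Every atom symbol written in the SMILES (organic subset) is one heavy atom; implicit H are not written.
Heavy atoms by element → Br:1, C:14, Cl:1, F:1, O:3, S:1.
Total: 21.

21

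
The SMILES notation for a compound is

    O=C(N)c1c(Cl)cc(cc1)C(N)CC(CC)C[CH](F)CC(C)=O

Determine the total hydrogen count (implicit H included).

Walk through each heavy atom and fill implicit hydrogens from standard valence (C 4, N 3, O 2, S 2, halogen 1); for lowercase aromatic atoms, an aromatic c carries 1 H when it has two neighbours and 0 H with three, and aromatic n carries 0 H:
  atom 1: O, bond orders sum to 2 (valence 2) → 0 H
  atom 2: C, bond orders sum to 4 (valence 4) → 0 H
  atom 3: N, bond orders sum to 1 (valence 3) → 2 H
  atom 4: aromatic c, 3 neighbours → 0 H
  atom 5: aromatic c, 3 neighbours → 0 H
  atom 6: Cl (halogen, monovalent) → 0 H
  atom 7: aromatic c, 2 neighbours → 1 H
  atom 8: aromatic c, 3 neighbours → 0 H
  atom 9: aromatic c, 2 neighbours → 1 H
  atom 10: aromatic c, 2 neighbours → 1 H
  atom 11: C, bond orders sum to 3 (valence 4) → 1 H
  atom 12: N, bond orders sum to 1 (valence 3) → 2 H
  atom 13: C, bond orders sum to 2 (valence 4) → 2 H
  atom 14: C, bond orders sum to 3 (valence 4) → 1 H
  atom 15: C, bond orders sum to 2 (valence 4) → 2 H
  atom 16: C, bond orders sum to 1 (valence 4) → 3 H
  atom 17: C, bond orders sum to 2 (valence 4) → 2 H
  atom 18: C with explicit H count 1
  atom 19: F (halogen, monovalent) → 0 H
  atom 20: C, bond orders sum to 2 (valence 4) → 2 H
  atom 21: C, bond orders sum to 4 (valence 4) → 0 H
  atom 22: C, bond orders sum to 1 (valence 4) → 3 H
  atom 23: O, bond orders sum to 2 (valence 2) → 0 H
Total hydrogens: 24.

24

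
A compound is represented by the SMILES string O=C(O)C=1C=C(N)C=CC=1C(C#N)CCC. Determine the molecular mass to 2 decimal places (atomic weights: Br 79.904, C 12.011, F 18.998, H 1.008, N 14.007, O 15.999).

218.26 g/mol

First, the molecular formula is C12H14N2O2 (counting implicit H from valence).
  C: 12 × 12.011 = 144.132
  H: 14 × 1.008 = 14.112
  N: 2 × 14.007 = 28.014
  O: 2 × 15.999 = 31.998
Sum: 12×12.011 + 14×1.008 + 2×14.007 + 2×15.999 = 218.256 → 218.26 g/mol.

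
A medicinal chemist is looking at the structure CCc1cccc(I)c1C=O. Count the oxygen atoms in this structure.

Scan the SMILES for O atoms (remember two-letter symbols like Cl and Br are single atoms).
Oxygen count: 1.

1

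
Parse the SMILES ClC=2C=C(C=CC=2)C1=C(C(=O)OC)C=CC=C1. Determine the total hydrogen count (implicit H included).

11

Walk through each heavy atom and fill implicit hydrogens from standard valence (C 4, N 3, O 2, S 2, halogen 1):
  atom 1: Cl (halogen, monovalent) → 0 H
  atom 2: C, bond orders sum to 4 (valence 4) → 0 H
  atom 3: C, bond orders sum to 3 (valence 4) → 1 H
  atom 4: C, bond orders sum to 4 (valence 4) → 0 H
  atom 5: C, bond orders sum to 3 (valence 4) → 1 H
  atom 6: C, bond orders sum to 3 (valence 4) → 1 H
  atom 7: C, bond orders sum to 3 (valence 4) → 1 H
  atom 8: C, bond orders sum to 4 (valence 4) → 0 H
  atom 9: C, bond orders sum to 4 (valence 4) → 0 H
  atom 10: C, bond orders sum to 4 (valence 4) → 0 H
  atom 11: O, bond orders sum to 2 (valence 2) → 0 H
  atom 12: O, bond orders sum to 2 (valence 2) → 0 H
  atom 13: C, bond orders sum to 1 (valence 4) → 3 H
  atom 14: C, bond orders sum to 3 (valence 4) → 1 H
  atom 15: C, bond orders sum to 3 (valence 4) → 1 H
  atom 16: C, bond orders sum to 3 (valence 4) → 1 H
  atom 17: C, bond orders sum to 3 (valence 4) → 1 H
Total hydrogens: 11.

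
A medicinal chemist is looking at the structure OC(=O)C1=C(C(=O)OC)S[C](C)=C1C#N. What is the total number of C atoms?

Count every carbon token in the SMILES (each C, including those in ring-closure positions and inside branches).
Carbon count: 9.

9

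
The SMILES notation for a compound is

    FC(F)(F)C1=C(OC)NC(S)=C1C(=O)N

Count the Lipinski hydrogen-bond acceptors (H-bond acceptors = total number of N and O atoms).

N atoms: 2; O atoms: 2.
Lipinski HBA = 2 + 2 = 4.

4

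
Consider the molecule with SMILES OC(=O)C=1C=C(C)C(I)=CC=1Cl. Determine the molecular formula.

Walk through each heavy atom and fill implicit hydrogens from standard valence (C 4, N 3, O 2, S 2, halogen 1):
  atom 1: O, bond orders sum to 1 (valence 2) → 1 H
  atom 2: C, bond orders sum to 4 (valence 4) → 0 H
  atom 3: O, bond orders sum to 2 (valence 2) → 0 H
  atom 4: C, bond orders sum to 4 (valence 4) → 0 H
  atom 5: C, bond orders sum to 3 (valence 4) → 1 H
  atom 6: C, bond orders sum to 4 (valence 4) → 0 H
  atom 7: C, bond orders sum to 1 (valence 4) → 3 H
  atom 8: C, bond orders sum to 4 (valence 4) → 0 H
  atom 9: I (halogen, monovalent) → 0 H
  atom 10: C, bond orders sum to 3 (valence 4) → 1 H
  atom 11: C, bond orders sum to 4 (valence 4) → 0 H
  atom 12: Cl (halogen, monovalent) → 0 H
Totals → C:8, H:6, Cl:1, I:1, O:2.
In Hill order: C8H6ClIO2.

C8H6ClIO2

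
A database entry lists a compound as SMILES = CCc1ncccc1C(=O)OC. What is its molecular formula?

Walk through each heavy atom and fill implicit hydrogens from standard valence (C 4, N 3, O 2, S 2, halogen 1); for lowercase aromatic atoms, an aromatic c carries 1 H when it has two neighbours and 0 H with three, and aromatic n carries 0 H:
  atom 1: C, bond orders sum to 1 (valence 4) → 3 H
  atom 2: C, bond orders sum to 2 (valence 4) → 2 H
  atom 3: aromatic c, 3 neighbours → 0 H
  atom 4: aromatic n, 2 neighbours → 0 H
  atom 5: aromatic c, 2 neighbours → 1 H
  atom 6: aromatic c, 2 neighbours → 1 H
  atom 7: aromatic c, 2 neighbours → 1 H
  atom 8: aromatic c, 3 neighbours → 0 H
  atom 9: C, bond orders sum to 4 (valence 4) → 0 H
  atom 10: O, bond orders sum to 2 (valence 2) → 0 H
  atom 11: O, bond orders sum to 2 (valence 2) → 0 H
  atom 12: C, bond orders sum to 1 (valence 4) → 3 H
Totals → C:9, H:11, N:1, O:2.
In Hill order: C9H11NO2.

C9H11NO2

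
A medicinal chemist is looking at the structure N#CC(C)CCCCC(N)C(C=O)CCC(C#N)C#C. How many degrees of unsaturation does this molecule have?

7

Degree of unsaturation = (number of rings) + (number of π bonds).
Ring closures in the SMILES: 0.
π bonds: 1 double bond (each 1 DoU), 3 triple bonds (each 2 DoU) → 7 DoU from unsaturation.
Total DoU = 0 + 7 = 7.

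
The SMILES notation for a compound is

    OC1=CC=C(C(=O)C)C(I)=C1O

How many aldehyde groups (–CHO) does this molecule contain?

0

Scan the SMILES for the aldehyde motif — none present.
Groups that are present: 2 hydroxyl, 1 ketone.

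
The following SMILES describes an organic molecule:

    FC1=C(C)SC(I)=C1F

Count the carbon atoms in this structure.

5

Count every carbon token in the SMILES (each C, including those in ring-closure positions and inside branches).
Carbon count: 5.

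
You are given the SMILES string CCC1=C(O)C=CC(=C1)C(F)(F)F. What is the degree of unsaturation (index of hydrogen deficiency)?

Degree of unsaturation = (number of rings) + (number of π bonds).
Ring closures in the SMILES: 1.
π bonds: 3 double bonds (each 1 DoU) → 3 DoU from unsaturation.
Total DoU = 1 + 3 = 4.

4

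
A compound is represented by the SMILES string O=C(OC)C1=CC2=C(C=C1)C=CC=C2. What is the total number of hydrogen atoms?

Walk through each heavy atom and fill implicit hydrogens from standard valence (C 4, N 3, O 2, S 2, halogen 1):
  atom 1: O, bond orders sum to 2 (valence 2) → 0 H
  atom 2: C, bond orders sum to 4 (valence 4) → 0 H
  atom 3: O, bond orders sum to 2 (valence 2) → 0 H
  atom 4: C, bond orders sum to 1 (valence 4) → 3 H
  atom 5: C, bond orders sum to 4 (valence 4) → 0 H
  atom 6: C, bond orders sum to 3 (valence 4) → 1 H
  atom 7: C, bond orders sum to 4 (valence 4) → 0 H
  atom 8: C, bond orders sum to 4 (valence 4) → 0 H
  atom 9: C, bond orders sum to 3 (valence 4) → 1 H
  atom 10: C, bond orders sum to 3 (valence 4) → 1 H
  atom 11: C, bond orders sum to 3 (valence 4) → 1 H
  atom 12: C, bond orders sum to 3 (valence 4) → 1 H
  atom 13: C, bond orders sum to 3 (valence 4) → 1 H
  atom 14: C, bond orders sum to 3 (valence 4) → 1 H
Total hydrogens: 10.

10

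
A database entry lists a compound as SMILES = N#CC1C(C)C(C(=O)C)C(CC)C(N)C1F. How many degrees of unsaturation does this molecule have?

4

Degree of unsaturation = (number of rings) + (number of π bonds).
Ring closures in the SMILES: 1.
π bonds: 1 double bond (each 1 DoU), 1 triple bond (each 2 DoU) → 3 DoU from unsaturation.
Total DoU = 1 + 3 = 4.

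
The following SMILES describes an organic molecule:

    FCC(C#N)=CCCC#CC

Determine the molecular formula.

Walk through each heavy atom and fill implicit hydrogens from standard valence (C 4, N 3, O 2, S 2, halogen 1):
  atom 1: F (halogen, monovalent) → 0 H
  atom 2: C, bond orders sum to 2 (valence 4) → 2 H
  atom 3: C, bond orders sum to 4 (valence 4) → 0 H
  atom 4: C, bond orders sum to 4 (valence 4) → 0 H
  atom 5: N, bond orders sum to 3 (valence 3) → 0 H
  atom 6: C, bond orders sum to 3 (valence 4) → 1 H
  atom 7: C, bond orders sum to 2 (valence 4) → 2 H
  atom 8: C, bond orders sum to 2 (valence 4) → 2 H
  atom 9: C, bond orders sum to 4 (valence 4) → 0 H
  atom 10: C, bond orders sum to 4 (valence 4) → 0 H
  atom 11: C, bond orders sum to 1 (valence 4) → 3 H
Totals → C:9, H:10, F:1, N:1.
In Hill order: C9H10FN.

C9H10FN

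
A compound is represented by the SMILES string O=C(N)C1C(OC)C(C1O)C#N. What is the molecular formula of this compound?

C7H10N2O3

Walk through each heavy atom and fill implicit hydrogens from standard valence (C 4, N 3, O 2, S 2, halogen 1):
  atom 1: O, bond orders sum to 2 (valence 2) → 0 H
  atom 2: C, bond orders sum to 4 (valence 4) → 0 H
  atom 3: N, bond orders sum to 1 (valence 3) → 2 H
  atom 4: C, bond orders sum to 3 (valence 4) → 1 H
  atom 5: C, bond orders sum to 3 (valence 4) → 1 H
  atom 6: O, bond orders sum to 2 (valence 2) → 0 H
  atom 7: C, bond orders sum to 1 (valence 4) → 3 H
  atom 8: C, bond orders sum to 3 (valence 4) → 1 H
  atom 9: C, bond orders sum to 3 (valence 4) → 1 H
  atom 10: O, bond orders sum to 1 (valence 2) → 1 H
  atom 11: C, bond orders sum to 4 (valence 4) → 0 H
  atom 12: N, bond orders sum to 3 (valence 3) → 0 H
Totals → C:7, H:10, N:2, O:3.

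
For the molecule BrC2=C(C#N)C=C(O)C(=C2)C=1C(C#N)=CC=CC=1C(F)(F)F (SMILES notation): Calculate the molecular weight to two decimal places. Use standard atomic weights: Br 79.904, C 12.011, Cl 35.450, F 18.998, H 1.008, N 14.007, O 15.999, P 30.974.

First, the molecular formula is C15H6BrF3N2O (counting implicit H from valence).
  Br: 1 × 79.904 = 79.904
  C: 15 × 12.011 = 180.165
  F: 3 × 18.998 = 56.994
  H: 6 × 1.008 = 6.048
  N: 2 × 14.007 = 28.014
  O: 1 × 15.999 = 15.999
Sum: 1×79.904 + 15×12.011 + 3×18.998 + 6×1.008 + 2×14.007 + 1×15.999 = 367.124 → 367.12 g/mol.

367.12 g/mol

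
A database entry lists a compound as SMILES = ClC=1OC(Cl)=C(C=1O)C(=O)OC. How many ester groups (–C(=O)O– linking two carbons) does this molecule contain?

The ester motif appears at heavy-atom position 9 in the SMILES.
Other groups present: 1 hydroxyl.
Ester count: 1.

1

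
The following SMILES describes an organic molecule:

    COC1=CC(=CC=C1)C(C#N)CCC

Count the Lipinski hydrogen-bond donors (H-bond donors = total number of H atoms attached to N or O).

0

Donors: find every N or O and count the H atoms it carries.
  atom 2 (O): bond orders sum to 2 → 0 H
  atom 11 (N): bond orders sum to 3 → 0 H
Lipinski HBD = 0.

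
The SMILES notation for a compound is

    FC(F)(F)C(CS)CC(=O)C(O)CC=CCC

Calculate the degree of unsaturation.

2

Degree of unsaturation = (number of rings) + (number of π bonds).
Ring closures in the SMILES: 0.
π bonds: 2 double bonds (each 1 DoU) → 2 DoU from unsaturation.
Total DoU = 0 + 2 = 2.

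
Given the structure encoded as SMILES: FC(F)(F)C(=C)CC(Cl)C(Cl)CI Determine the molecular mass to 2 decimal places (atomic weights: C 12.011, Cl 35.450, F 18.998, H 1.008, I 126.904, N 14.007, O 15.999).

First, the molecular formula is C7H8Cl2F3I (counting implicit H from valence).
  C: 7 × 12.011 = 84.077
  Cl: 2 × 35.450 = 70.900
  F: 3 × 18.998 = 56.994
  H: 8 × 1.008 = 8.064
  I: 1 × 126.904 = 126.904
Sum: 7×12.011 + 2×35.450 + 3×18.998 + 8×1.008 + 1×126.904 = 346.939 → 346.94 g/mol.

346.94 g/mol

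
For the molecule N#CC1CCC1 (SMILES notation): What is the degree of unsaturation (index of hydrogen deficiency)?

Degree of unsaturation = (number of rings) + (number of π bonds).
Ring closures in the SMILES: 1.
π bonds: 1 triple bond (each 2 DoU) → 2 DoU from unsaturation.
Total DoU = 1 + 2 = 3.

3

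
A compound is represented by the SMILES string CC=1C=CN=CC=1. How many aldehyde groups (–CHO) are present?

0

Scan the SMILES for the aldehyde motif — none present.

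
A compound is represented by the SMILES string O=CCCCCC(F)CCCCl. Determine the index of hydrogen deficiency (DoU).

Molecular formula: C9H16ClFO.
DoU = (2C + 2 + N − H − X) / 2, where X is the halogen count and O/S are ignored.
    = (2·9 + 2 + 0 − 16 − 2) / 2 = 2 / 2 = 1.

1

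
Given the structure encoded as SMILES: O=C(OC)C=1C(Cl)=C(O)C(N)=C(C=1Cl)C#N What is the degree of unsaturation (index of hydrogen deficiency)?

Degree of unsaturation = (number of rings) + (number of π bonds).
Ring closures in the SMILES: 1.
π bonds: 4 double bonds (each 1 DoU), 1 triple bond (each 2 DoU) → 6 DoU from unsaturation.
Total DoU = 1 + 6 = 7.

7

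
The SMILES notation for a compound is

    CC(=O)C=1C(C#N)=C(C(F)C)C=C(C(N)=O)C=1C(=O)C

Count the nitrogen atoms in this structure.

2

Scan the SMILES for N atoms (remember two-letter symbols like Cl and Br are single atoms).
Nitrogen count: 2.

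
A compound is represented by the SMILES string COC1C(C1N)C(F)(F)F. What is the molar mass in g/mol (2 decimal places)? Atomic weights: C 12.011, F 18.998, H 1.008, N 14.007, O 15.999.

155.12 g/mol

First, the molecular formula is C5H8F3NO (counting implicit H from valence).
  C: 5 × 12.011 = 60.055
  F: 3 × 18.998 = 56.994
  H: 8 × 1.008 = 8.064
  N: 1 × 14.007 = 14.007
  O: 1 × 15.999 = 15.999
Sum: 5×12.011 + 3×18.998 + 8×1.008 + 1×14.007 + 1×15.999 = 155.119 → 155.12 g/mol.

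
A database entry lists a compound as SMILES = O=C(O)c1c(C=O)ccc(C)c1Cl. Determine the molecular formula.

Walk through each heavy atom and fill implicit hydrogens from standard valence (C 4, N 3, O 2, S 2, halogen 1); for lowercase aromatic atoms, an aromatic c carries 1 H when it has two neighbours and 0 H with three, and aromatic n carries 0 H:
  atom 1: O, bond orders sum to 2 (valence 2) → 0 H
  atom 2: C, bond orders sum to 4 (valence 4) → 0 H
  atom 3: O, bond orders sum to 1 (valence 2) → 1 H
  atom 4: aromatic c, 3 neighbours → 0 H
  atom 5: aromatic c, 3 neighbours → 0 H
  atom 6: C, bond orders sum to 3 (valence 4) → 1 H
  atom 7: O, bond orders sum to 2 (valence 2) → 0 H
  atom 8: aromatic c, 2 neighbours → 1 H
  atom 9: aromatic c, 2 neighbours → 1 H
  atom 10: aromatic c, 3 neighbours → 0 H
  atom 11: C, bond orders sum to 1 (valence 4) → 3 H
  atom 12: aromatic c, 3 neighbours → 0 H
  atom 13: Cl (halogen, monovalent) → 0 H
Totals → C:9, H:7, Cl:1, O:3.
In Hill order: C9H7ClO3.

C9H7ClO3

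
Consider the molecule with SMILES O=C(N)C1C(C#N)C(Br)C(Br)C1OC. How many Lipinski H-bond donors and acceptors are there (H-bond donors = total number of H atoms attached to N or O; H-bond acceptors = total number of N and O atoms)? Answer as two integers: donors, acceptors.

2, 4

Donors: find every N or O and count the H atoms it carries.
  atom 1 (O): bond orders sum to 2 → 0 H
  atom 3 (N): bond orders sum to 1 → 2 H
  atom 7 (N): bond orders sum to 3 → 0 H
  atom 13 (O): bond orders sum to 2 → 0 H
Lipinski HBD = 2.
Acceptors: N atoms = 2, O atoms = 2 → HBA = 4.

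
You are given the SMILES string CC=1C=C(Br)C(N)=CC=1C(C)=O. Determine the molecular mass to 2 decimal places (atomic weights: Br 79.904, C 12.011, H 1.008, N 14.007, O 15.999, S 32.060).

First, the molecular formula is C9H10BrNO (counting implicit H from valence).
  Br: 1 × 79.904 = 79.904
  C: 9 × 12.011 = 108.099
  H: 10 × 1.008 = 10.080
  N: 1 × 14.007 = 14.007
  O: 1 × 15.999 = 15.999
Sum: 1×79.904 + 9×12.011 + 10×1.008 + 1×14.007 + 1×15.999 = 228.089 → 228.09 g/mol.

228.09 g/mol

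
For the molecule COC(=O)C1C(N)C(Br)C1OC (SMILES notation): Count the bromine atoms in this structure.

Scan the SMILES for Br atoms (remember two-letter symbols like Cl and Br are single atoms).
Bromine count: 1.

1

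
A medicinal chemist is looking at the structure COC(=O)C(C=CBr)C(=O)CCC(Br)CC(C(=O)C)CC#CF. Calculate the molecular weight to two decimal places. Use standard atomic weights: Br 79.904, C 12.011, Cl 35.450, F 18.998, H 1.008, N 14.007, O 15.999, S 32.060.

454.13 g/mol

First, the molecular formula is C16H19Br2FO4 (counting implicit H from valence).
  Br: 2 × 79.904 = 159.808
  C: 16 × 12.011 = 192.176
  F: 1 × 18.998 = 18.998
  H: 19 × 1.008 = 19.152
  O: 4 × 15.999 = 63.996
Sum: 2×79.904 + 16×12.011 + 1×18.998 + 19×1.008 + 4×15.999 = 454.130 → 454.13 g/mol.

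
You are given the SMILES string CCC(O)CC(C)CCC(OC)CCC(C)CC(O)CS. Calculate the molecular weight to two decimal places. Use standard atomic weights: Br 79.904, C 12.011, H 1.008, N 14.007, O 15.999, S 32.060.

First, the molecular formula is C17H36O3S (counting implicit H from valence).
  C: 17 × 12.011 = 204.187
  H: 36 × 1.008 = 36.288
  O: 3 × 15.999 = 47.997
  S: 1 × 32.060 = 32.060
Sum: 17×12.011 + 36×1.008 + 3×15.999 + 1×32.060 = 320.532 → 320.53 g/mol.

320.53 g/mol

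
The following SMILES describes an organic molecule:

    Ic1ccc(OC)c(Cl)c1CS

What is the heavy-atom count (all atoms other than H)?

12

Every atom symbol written in the SMILES (organic subset) is one heavy atom; implicit H are not written.
Heavy atoms by element → C:8, Cl:1, I:1, O:1, S:1.
Total: 12.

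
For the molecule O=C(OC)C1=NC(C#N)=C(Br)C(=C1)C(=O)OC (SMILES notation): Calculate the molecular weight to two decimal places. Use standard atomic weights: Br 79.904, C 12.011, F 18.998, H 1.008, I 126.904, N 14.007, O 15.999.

First, the molecular formula is C10H7BrN2O4 (counting implicit H from valence).
  Br: 1 × 79.904 = 79.904
  C: 10 × 12.011 = 120.110
  H: 7 × 1.008 = 7.056
  N: 2 × 14.007 = 28.014
  O: 4 × 15.999 = 63.996
Sum: 1×79.904 + 10×12.011 + 7×1.008 + 2×14.007 + 4×15.999 = 299.080 → 299.08 g/mol.

299.08 g/mol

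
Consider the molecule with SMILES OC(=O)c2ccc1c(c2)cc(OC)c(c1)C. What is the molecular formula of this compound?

Walk through each heavy atom and fill implicit hydrogens from standard valence (C 4, N 3, O 2, S 2, halogen 1); for lowercase aromatic atoms, an aromatic c carries 1 H when it has two neighbours and 0 H with three, and aromatic n carries 0 H:
  atom 1: O, bond orders sum to 1 (valence 2) → 1 H
  atom 2: C, bond orders sum to 4 (valence 4) → 0 H
  atom 3: O, bond orders sum to 2 (valence 2) → 0 H
  atom 4: aromatic c, 3 neighbours → 0 H
  atom 5: aromatic c, 2 neighbours → 1 H
  atom 6: aromatic c, 2 neighbours → 1 H
  atom 7: aromatic c, 3 neighbours → 0 H
  atom 8: aromatic c, 3 neighbours → 0 H
  atom 9: aromatic c, 2 neighbours → 1 H
  atom 10: aromatic c, 2 neighbours → 1 H
  atom 11: aromatic c, 3 neighbours → 0 H
  atom 12: O, bond orders sum to 2 (valence 2) → 0 H
  atom 13: C, bond orders sum to 1 (valence 4) → 3 H
  atom 14: aromatic c, 3 neighbours → 0 H
  atom 15: aromatic c, 2 neighbours → 1 H
  atom 16: C, bond orders sum to 1 (valence 4) → 3 H
Totals → C:13, H:12, O:3.

C13H12O3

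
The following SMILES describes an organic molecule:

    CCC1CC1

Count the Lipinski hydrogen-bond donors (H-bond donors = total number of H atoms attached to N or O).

Donors: find every N or O and count the H atoms it carries.
  (no N or O atoms present)
Lipinski HBD = 0.

0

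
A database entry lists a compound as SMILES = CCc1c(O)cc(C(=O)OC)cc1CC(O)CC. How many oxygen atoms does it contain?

4

Scan the SMILES for O atoms (remember two-letter symbols like Cl and Br are single atoms).
Oxygen count: 4.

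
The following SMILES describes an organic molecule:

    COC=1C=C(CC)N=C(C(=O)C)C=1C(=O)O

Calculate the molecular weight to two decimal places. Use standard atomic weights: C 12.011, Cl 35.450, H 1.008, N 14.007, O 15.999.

First, the molecular formula is C11H13NO4 (counting implicit H from valence).
  C: 11 × 12.011 = 132.121
  H: 13 × 1.008 = 13.104
  N: 1 × 14.007 = 14.007
  O: 4 × 15.999 = 63.996
Sum: 11×12.011 + 13×1.008 + 1×14.007 + 4×15.999 = 223.228 → 223.23 g/mol.

223.23 g/mol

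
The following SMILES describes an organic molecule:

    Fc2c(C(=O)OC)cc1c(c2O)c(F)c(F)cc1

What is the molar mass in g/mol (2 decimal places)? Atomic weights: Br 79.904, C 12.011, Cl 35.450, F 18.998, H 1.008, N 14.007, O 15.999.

256.18 g/mol

First, the molecular formula is C12H7F3O3 (counting implicit H from valence).
  C: 12 × 12.011 = 144.132
  F: 3 × 18.998 = 56.994
  H: 7 × 1.008 = 7.056
  O: 3 × 15.999 = 47.997
Sum: 12×12.011 + 3×18.998 + 7×1.008 + 3×15.999 = 256.179 → 256.18 g/mol.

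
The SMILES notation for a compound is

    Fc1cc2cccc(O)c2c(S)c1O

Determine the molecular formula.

Walk through each heavy atom and fill implicit hydrogens from standard valence (C 4, N 3, O 2, S 2, halogen 1); for lowercase aromatic atoms, an aromatic c carries 1 H when it has two neighbours and 0 H with three, and aromatic n carries 0 H:
  atom 1: F (halogen, monovalent) → 0 H
  atom 2: aromatic c, 3 neighbours → 0 H
  atom 3: aromatic c, 2 neighbours → 1 H
  atom 4: aromatic c, 3 neighbours → 0 H
  atom 5: aromatic c, 2 neighbours → 1 H
  atom 6: aromatic c, 2 neighbours → 1 H
  atom 7: aromatic c, 2 neighbours → 1 H
  atom 8: aromatic c, 3 neighbours → 0 H
  atom 9: O, bond orders sum to 1 (valence 2) → 1 H
  atom 10: aromatic c, 3 neighbours → 0 H
  atom 11: aromatic c, 3 neighbours → 0 H
  atom 12: S, bond orders sum to 1 (valence 2) → 1 H
  atom 13: aromatic c, 3 neighbours → 0 H
  atom 14: O, bond orders sum to 1 (valence 2) → 1 H
Totals → C:10, H:7, F:1, O:2, S:1.
In Hill order: C10H7FO2S.

C10H7FO2S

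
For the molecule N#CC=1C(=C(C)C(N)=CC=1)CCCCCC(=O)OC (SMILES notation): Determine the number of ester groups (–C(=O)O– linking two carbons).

The ester motif appears at heavy-atom position 16 in the SMILES.
Other groups present: 1 nitrile, 1 primary amine.
Ester count: 1.

1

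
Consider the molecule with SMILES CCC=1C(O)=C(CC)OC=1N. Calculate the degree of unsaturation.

Degree of unsaturation = (number of rings) + (number of π bonds).
Ring closures in the SMILES: 1.
π bonds: 2 double bonds (each 1 DoU) → 2 DoU from unsaturation.
Total DoU = 1 + 2 = 3.

3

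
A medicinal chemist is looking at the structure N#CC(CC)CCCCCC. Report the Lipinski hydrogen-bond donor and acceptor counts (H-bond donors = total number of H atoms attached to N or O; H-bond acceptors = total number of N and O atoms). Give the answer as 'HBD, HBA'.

Donors: find every N or O and count the H atoms it carries.
  atom 1 (N): bond orders sum to 3 → 0 H
Lipinski HBD = 0.
Acceptors: N atoms = 1, O atoms = 0 → HBA = 1.

0, 1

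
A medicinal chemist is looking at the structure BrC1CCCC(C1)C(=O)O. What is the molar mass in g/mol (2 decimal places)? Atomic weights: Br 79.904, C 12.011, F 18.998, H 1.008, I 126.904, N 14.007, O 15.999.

First, the molecular formula is C7H11BrO2 (counting implicit H from valence).
  Br: 1 × 79.904 = 79.904
  C: 7 × 12.011 = 84.077
  H: 11 × 1.008 = 11.088
  O: 2 × 15.999 = 31.998
Sum: 1×79.904 + 7×12.011 + 11×1.008 + 2×15.999 = 207.067 → 207.07 g/mol.

207.07 g/mol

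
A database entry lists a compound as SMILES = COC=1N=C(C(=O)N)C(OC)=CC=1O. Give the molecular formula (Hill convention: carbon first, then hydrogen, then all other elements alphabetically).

C8H10N2O4

Walk through each heavy atom and fill implicit hydrogens from standard valence (C 4, N 3, O 2, S 2, halogen 1):
  atom 1: C, bond orders sum to 1 (valence 4) → 3 H
  atom 2: O, bond orders sum to 2 (valence 2) → 0 H
  atom 3: C, bond orders sum to 4 (valence 4) → 0 H
  atom 4: N, bond orders sum to 3 (valence 3) → 0 H
  atom 5: C, bond orders sum to 4 (valence 4) → 0 H
  atom 6: C, bond orders sum to 4 (valence 4) → 0 H
  atom 7: O, bond orders sum to 2 (valence 2) → 0 H
  atom 8: N, bond orders sum to 1 (valence 3) → 2 H
  atom 9: C, bond orders sum to 4 (valence 4) → 0 H
  atom 10: O, bond orders sum to 2 (valence 2) → 0 H
  atom 11: C, bond orders sum to 1 (valence 4) → 3 H
  atom 12: C, bond orders sum to 3 (valence 4) → 1 H
  atom 13: C, bond orders sum to 4 (valence 4) → 0 H
  atom 14: O, bond orders sum to 1 (valence 2) → 1 H
Totals → C:8, H:10, N:2, O:4.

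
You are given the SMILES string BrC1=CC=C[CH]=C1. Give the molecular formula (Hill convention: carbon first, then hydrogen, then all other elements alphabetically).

Walk through each heavy atom and fill implicit hydrogens from standard valence (C 4, N 3, O 2, S 2, halogen 1):
  atom 1: Br (halogen, monovalent) → 0 H
  atom 2: C, bond orders sum to 4 (valence 4) → 0 H
  atom 3: C, bond orders sum to 3 (valence 4) → 1 H
  atom 4: C, bond orders sum to 3 (valence 4) → 1 H
  atom 5: C, bond orders sum to 3 (valence 4) → 1 H
  atom 6: C with explicit H count 1
  atom 7: C, bond orders sum to 3 (valence 4) → 1 H
Totals → C:6, H:5, Br:1.

C6H5Br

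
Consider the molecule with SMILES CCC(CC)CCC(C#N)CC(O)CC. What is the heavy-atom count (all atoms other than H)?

15

Every atom symbol written in the SMILES (organic subset) is one heavy atom; implicit H are not written.
Heavy atoms by element → C:13, N:1, O:1.
Total: 15.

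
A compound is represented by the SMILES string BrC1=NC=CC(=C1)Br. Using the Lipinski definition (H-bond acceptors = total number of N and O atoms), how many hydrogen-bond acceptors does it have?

N atoms: 1; O atoms: 0.
Lipinski HBA = 1 + 0 = 1.

1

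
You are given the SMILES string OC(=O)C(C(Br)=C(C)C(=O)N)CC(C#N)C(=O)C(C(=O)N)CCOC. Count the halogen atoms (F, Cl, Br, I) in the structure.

Halogen atoms appear at heavy-atom position 6 (1×Br).
Other groups present: 1 alkene, 2 amide, 1 carboxylic acid, 1 ether, 1 ketone, 1 nitrile.
Halogen count: 1.

1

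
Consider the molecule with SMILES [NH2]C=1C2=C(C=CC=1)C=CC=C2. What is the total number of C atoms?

10

Count every carbon token in the SMILES (each C, including those in ring-closure positions and inside branches).
Carbon count: 10.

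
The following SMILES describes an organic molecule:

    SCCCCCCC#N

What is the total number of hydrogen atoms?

Walk through each heavy atom and fill implicit hydrogens from standard valence (C 4, N 3, O 2, S 2, halogen 1):
  atom 1: S, bond orders sum to 1 (valence 2) → 1 H
  atom 2: C, bond orders sum to 2 (valence 4) → 2 H
  atom 3: C, bond orders sum to 2 (valence 4) → 2 H
  atom 4: C, bond orders sum to 2 (valence 4) → 2 H
  atom 5: C, bond orders sum to 2 (valence 4) → 2 H
  atom 6: C, bond orders sum to 2 (valence 4) → 2 H
  atom 7: C, bond orders sum to 2 (valence 4) → 2 H
  atom 8: C, bond orders sum to 4 (valence 4) → 0 H
  atom 9: N, bond orders sum to 3 (valence 3) → 0 H
Total hydrogens: 13.

13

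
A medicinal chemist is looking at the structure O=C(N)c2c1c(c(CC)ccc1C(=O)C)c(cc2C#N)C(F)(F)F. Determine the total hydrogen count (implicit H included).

Walk through each heavy atom and fill implicit hydrogens from standard valence (C 4, N 3, O 2, S 2, halogen 1); for lowercase aromatic atoms, an aromatic c carries 1 H when it has two neighbours and 0 H with three, and aromatic n carries 0 H:
  atom 1: O, bond orders sum to 2 (valence 2) → 0 H
  atom 2: C, bond orders sum to 4 (valence 4) → 0 H
  atom 3: N, bond orders sum to 1 (valence 3) → 2 H
  atom 4: aromatic c, 3 neighbours → 0 H
  atom 5: aromatic c, 3 neighbours → 0 H
  atom 6: aromatic c, 3 neighbours → 0 H
  atom 7: aromatic c, 3 neighbours → 0 H
  atom 8: C, bond orders sum to 2 (valence 4) → 2 H
  atom 9: C, bond orders sum to 1 (valence 4) → 3 H
  atom 10: aromatic c, 2 neighbours → 1 H
  atom 11: aromatic c, 2 neighbours → 1 H
  atom 12: aromatic c, 3 neighbours → 0 H
  atom 13: C, bond orders sum to 4 (valence 4) → 0 H
  atom 14: O, bond orders sum to 2 (valence 2) → 0 H
  atom 15: C, bond orders sum to 1 (valence 4) → 3 H
  atom 16: aromatic c, 3 neighbours → 0 H
  atom 17: aromatic c, 2 neighbours → 1 H
  atom 18: aromatic c, 3 neighbours → 0 H
  atom 19: C, bond orders sum to 4 (valence 4) → 0 H
  atom 20: N, bond orders sum to 3 (valence 3) → 0 H
  atom 21: C, bond orders sum to 4 (valence 4) → 0 H
  atom 22: F (halogen, monovalent) → 0 H
  atom 23: F (halogen, monovalent) → 0 H
  atom 24: F (halogen, monovalent) → 0 H
Total hydrogens: 13.

13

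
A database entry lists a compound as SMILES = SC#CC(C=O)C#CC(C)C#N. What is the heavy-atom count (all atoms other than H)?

Every atom symbol written in the SMILES (organic subset) is one heavy atom; implicit H are not written.
Heavy atoms by element → C:9, N:1, O:1, S:1.
Total: 12.

12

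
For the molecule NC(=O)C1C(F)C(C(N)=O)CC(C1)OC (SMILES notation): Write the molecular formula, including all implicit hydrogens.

C9H15FN2O3

Walk through each heavy atom and fill implicit hydrogens from standard valence (C 4, N 3, O 2, S 2, halogen 1):
  atom 1: N, bond orders sum to 1 (valence 3) → 2 H
  atom 2: C, bond orders sum to 4 (valence 4) → 0 H
  atom 3: O, bond orders sum to 2 (valence 2) → 0 H
  atom 4: C, bond orders sum to 3 (valence 4) → 1 H
  atom 5: C, bond orders sum to 3 (valence 4) → 1 H
  atom 6: F (halogen, monovalent) → 0 H
  atom 7: C, bond orders sum to 3 (valence 4) → 1 H
  atom 8: C, bond orders sum to 4 (valence 4) → 0 H
  atom 9: N, bond orders sum to 1 (valence 3) → 2 H
  atom 10: O, bond orders sum to 2 (valence 2) → 0 H
  atom 11: C, bond orders sum to 2 (valence 4) → 2 H
  atom 12: C, bond orders sum to 3 (valence 4) → 1 H
  atom 13: C, bond orders sum to 2 (valence 4) → 2 H
  atom 14: O, bond orders sum to 2 (valence 2) → 0 H
  atom 15: C, bond orders sum to 1 (valence 4) → 3 H
Totals → C:9, H:15, F:1, N:2, O:3.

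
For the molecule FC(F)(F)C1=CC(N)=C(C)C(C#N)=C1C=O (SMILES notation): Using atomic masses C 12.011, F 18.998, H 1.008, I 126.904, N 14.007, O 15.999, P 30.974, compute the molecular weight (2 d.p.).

First, the molecular formula is C10H7F3N2O (counting implicit H from valence).
  C: 10 × 12.011 = 120.110
  F: 3 × 18.998 = 56.994
  H: 7 × 1.008 = 7.056
  N: 2 × 14.007 = 28.014
  O: 1 × 15.999 = 15.999
Sum: 10×12.011 + 3×18.998 + 7×1.008 + 2×14.007 + 1×15.999 = 228.173 → 228.17 g/mol.

228.17 g/mol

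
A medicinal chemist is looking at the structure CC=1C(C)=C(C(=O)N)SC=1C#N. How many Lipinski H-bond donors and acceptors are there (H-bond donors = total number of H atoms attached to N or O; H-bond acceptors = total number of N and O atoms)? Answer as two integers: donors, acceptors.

Donors: find every N or O and count the H atoms it carries.
  atom 7 (O): bond orders sum to 2 → 0 H
  atom 8 (N): bond orders sum to 1 → 2 H
  atom 12 (N): bond orders sum to 3 → 0 H
Lipinski HBD = 2.
Acceptors: N atoms = 2, O atoms = 1 → HBA = 3.

2, 3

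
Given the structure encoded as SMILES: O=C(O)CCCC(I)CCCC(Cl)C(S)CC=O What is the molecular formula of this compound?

Walk through each heavy atom and fill implicit hydrogens from standard valence (C 4, N 3, O 2, S 2, halogen 1):
  atom 1: O, bond orders sum to 2 (valence 2) → 0 H
  atom 2: C, bond orders sum to 4 (valence 4) → 0 H
  atom 3: O, bond orders sum to 1 (valence 2) → 1 H
  atom 4: C, bond orders sum to 2 (valence 4) → 2 H
  atom 5: C, bond orders sum to 2 (valence 4) → 2 H
  atom 6: C, bond orders sum to 2 (valence 4) → 2 H
  atom 7: C, bond orders sum to 3 (valence 4) → 1 H
  atom 8: I (halogen, monovalent) → 0 H
  atom 9: C, bond orders sum to 2 (valence 4) → 2 H
  atom 10: C, bond orders sum to 2 (valence 4) → 2 H
  atom 11: C, bond orders sum to 2 (valence 4) → 2 H
  atom 12: C, bond orders sum to 3 (valence 4) → 1 H
  atom 13: Cl (halogen, monovalent) → 0 H
  atom 14: C, bond orders sum to 3 (valence 4) → 1 H
  atom 15: S, bond orders sum to 1 (valence 2) → 1 H
  atom 16: C, bond orders sum to 2 (valence 4) → 2 H
  atom 17: C, bond orders sum to 3 (valence 4) → 1 H
  atom 18: O, bond orders sum to 2 (valence 2) → 0 H
Totals → C:12, H:20, Cl:1, I:1, O:3, S:1.
In Hill order: C12H20ClIO3S.

C12H20ClIO3S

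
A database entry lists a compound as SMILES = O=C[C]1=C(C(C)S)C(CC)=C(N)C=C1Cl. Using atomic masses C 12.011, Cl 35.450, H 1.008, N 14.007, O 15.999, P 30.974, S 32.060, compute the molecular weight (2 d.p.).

243.75 g/mol

First, the molecular formula is C11H14ClNOS (counting implicit H from valence).
  C: 11 × 12.011 = 132.121
  Cl: 1 × 35.450 = 35.450
  H: 14 × 1.008 = 14.112
  N: 1 × 14.007 = 14.007
  O: 1 × 15.999 = 15.999
  S: 1 × 32.060 = 32.060
Sum: 11×12.011 + 1×35.450 + 14×1.008 + 1×14.007 + 1×15.999 + 1×32.060 = 243.749 → 243.75 g/mol.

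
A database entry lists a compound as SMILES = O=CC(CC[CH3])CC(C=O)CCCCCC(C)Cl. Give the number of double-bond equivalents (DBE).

2

Degree of unsaturation = (number of rings) + (number of π bonds).
Ring closures in the SMILES: 0.
π bonds: 2 double bonds (each 1 DoU) → 2 DoU from unsaturation.
Total DoU = 0 + 2 = 2.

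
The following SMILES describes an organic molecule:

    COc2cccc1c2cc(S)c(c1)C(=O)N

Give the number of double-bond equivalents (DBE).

Molecular formula: C12H11NO2S.
DoU = (2C + 2 + N − H − X) / 2, where X is the halogen count and O/S are ignored.
    = (2·12 + 2 + 1 − 11 − 0) / 2 = 16 / 2 = 8.

8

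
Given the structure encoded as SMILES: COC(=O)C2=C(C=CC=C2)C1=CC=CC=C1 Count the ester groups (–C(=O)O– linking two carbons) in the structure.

The ester motif appears at heavy-atom position 3 in the SMILES.
Ester count: 1.

1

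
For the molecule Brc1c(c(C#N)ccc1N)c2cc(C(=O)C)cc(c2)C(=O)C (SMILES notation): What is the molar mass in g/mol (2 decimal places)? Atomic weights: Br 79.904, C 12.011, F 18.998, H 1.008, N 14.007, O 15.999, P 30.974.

357.21 g/mol

First, the molecular formula is C17H13BrN2O2 (counting implicit H from valence).
  Br: 1 × 79.904 = 79.904
  C: 17 × 12.011 = 204.187
  H: 13 × 1.008 = 13.104
  N: 2 × 14.007 = 28.014
  O: 2 × 15.999 = 31.998
Sum: 1×79.904 + 17×12.011 + 13×1.008 + 2×14.007 + 2×15.999 = 357.207 → 357.21 g/mol.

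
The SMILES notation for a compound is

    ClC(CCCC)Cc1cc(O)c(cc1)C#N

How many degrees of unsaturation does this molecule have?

Molecular formula: C13H16ClNO.
DoU = (2C + 2 + N − H − X) / 2, where X is the halogen count and O/S are ignored.
    = (2·13 + 2 + 1 − 16 − 1) / 2 = 12 / 2 = 6.

6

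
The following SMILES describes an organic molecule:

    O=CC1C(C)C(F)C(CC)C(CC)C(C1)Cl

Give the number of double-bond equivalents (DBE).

2

Degree of unsaturation = (number of rings) + (number of π bonds).
Ring closures in the SMILES: 1.
π bonds: 1 double bond (each 1 DoU) → 1 DoU from unsaturation.
Total DoU = 1 + 1 = 2.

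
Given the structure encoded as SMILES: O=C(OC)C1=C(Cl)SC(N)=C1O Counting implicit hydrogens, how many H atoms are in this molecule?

Walk through each heavy atom and fill implicit hydrogens from standard valence (C 4, N 3, O 2, S 2, halogen 1):
  atom 1: O, bond orders sum to 2 (valence 2) → 0 H
  atom 2: C, bond orders sum to 4 (valence 4) → 0 H
  atom 3: O, bond orders sum to 2 (valence 2) → 0 H
  atom 4: C, bond orders sum to 1 (valence 4) → 3 H
  atom 5: C, bond orders sum to 4 (valence 4) → 0 H
  atom 6: C, bond orders sum to 4 (valence 4) → 0 H
  atom 7: Cl (halogen, monovalent) → 0 H
  atom 8: S, bond orders sum to 2 (valence 2) → 0 H
  atom 9: C, bond orders sum to 4 (valence 4) → 0 H
  atom 10: N, bond orders sum to 1 (valence 3) → 2 H
  atom 11: C, bond orders sum to 4 (valence 4) → 0 H
  atom 12: O, bond orders sum to 1 (valence 2) → 1 H
Total hydrogens: 6.

6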